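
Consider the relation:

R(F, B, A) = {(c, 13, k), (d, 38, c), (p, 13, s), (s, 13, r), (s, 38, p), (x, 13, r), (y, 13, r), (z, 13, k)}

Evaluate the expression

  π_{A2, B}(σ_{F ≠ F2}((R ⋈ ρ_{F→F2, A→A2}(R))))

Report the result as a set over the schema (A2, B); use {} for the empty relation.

{(c, 38), (k, 13), (p, 38), (r, 13), (s, 13)}

ρ[F→F2, A→A2]: schema becomes (F2, B, A2); tuples unchanged.
Joining R and ρ_{F→F2, A→A2}(R) on B yields {(c, 13, k, c, k), (c, 13, k, p, s), (c, 13, k, s, r), (c, 13, k, x, r), (c, 13, k, y, r), (c, 13, k, z, k), (d, 38, c, d, c), (d, 38, c, s, p), (p, 13, s, c, k), (p, 13, s, p, s), (p, 13, s, s, r), (p, 13, s, x, r), (p, 13, s, y, r), (p, 13, s, z, k), (s, 13, r, c, k), (s, 13, r, p, s), (s, 13, r, s, r), (s, 13, r, x, r), (s, 13, r, y, r), (s, 13, r, z, k), (s, 38, p, d, c), (s, 38, p, s, p), (x, 13, r, c, k), (x, 13, r, p, s), (x, 13, r, s, r), (x, 13, r, x, r), (x, 13, r, y, r), (x, 13, r, z, k), (y, 13, r, c, k), (y, 13, r, p, s), (y, 13, r, s, r), (y, 13, r, x, r), (y, 13, r, y, r), (y, 13, r, z, k), (z, 13, k, c, k), (z, 13, k, p, s), (z, 13, k, s, r), (z, 13, k, x, r), (z, 13, k, y, r), (z, 13, k, z, k)}.
σ[F ≠ F2]: keep tuples satisfying F ≠ F2 → {(c, 13, k, p, s), (c, 13, k, s, r), (c, 13, k, x, r), (c, 13, k, y, r), (c, 13, k, z, k), (d, 38, c, s, p), (p, 13, s, c, k), (p, 13, s, s, r), (p, 13, s, x, r), (p, 13, s, y, r), (p, 13, s, z, k), (s, 13, r, c, k), (s, 13, r, p, s), (s, 13, r, x, r), (s, 13, r, y, r), (s, 13, r, z, k), (s, 38, p, d, c), (x, 13, r, c, k), (x, 13, r, p, s), (x, 13, r, s, r), (x, 13, r, y, r), (x, 13, r, z, k), (y, 13, r, c, k), (y, 13, r, p, s), (y, 13, r, s, r), (y, 13, r, x, r), (y, 13, r, z, k), (z, 13, k, c, k), (z, 13, k, p, s), (z, 13, k, s, r), (z, 13, k, x, r), (z, 13, k, y, r)}
Projecting to A2, B (27 duplicate(s) eliminated): {(c, 38), (k, 13), (p, 38), (r, 13), (s, 13)}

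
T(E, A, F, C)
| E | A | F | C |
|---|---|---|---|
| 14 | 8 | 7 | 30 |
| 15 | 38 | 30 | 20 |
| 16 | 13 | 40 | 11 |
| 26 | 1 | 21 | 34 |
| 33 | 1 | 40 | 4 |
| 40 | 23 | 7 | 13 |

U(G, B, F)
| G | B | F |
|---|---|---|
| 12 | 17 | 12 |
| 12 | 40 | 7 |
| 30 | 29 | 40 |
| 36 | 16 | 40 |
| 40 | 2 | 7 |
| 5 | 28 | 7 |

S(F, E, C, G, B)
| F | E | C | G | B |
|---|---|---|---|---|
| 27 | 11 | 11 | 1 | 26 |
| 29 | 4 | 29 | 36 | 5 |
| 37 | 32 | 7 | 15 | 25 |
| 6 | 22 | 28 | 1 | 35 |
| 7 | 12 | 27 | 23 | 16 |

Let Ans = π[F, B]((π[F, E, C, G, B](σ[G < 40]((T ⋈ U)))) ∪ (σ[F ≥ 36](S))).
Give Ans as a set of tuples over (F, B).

{(37, 25), (40, 16), (40, 29), (7, 28), (7, 40)}

Natural join on F: {(14, 8, 7, 30, 12, 40), (14, 8, 7, 30, 40, 2), (14, 8, 7, 30, 5, 28), (16, 13, 40, 11, 30, 29), (16, 13, 40, 11, 36, 16), (33, 1, 40, 4, 30, 29), (33, 1, 40, 4, 36, 16), (40, 23, 7, 13, 12, 40), (40, 23, 7, 13, 40, 2), (40, 23, 7, 13, 5, 28)}
σ[G < 40]: keep tuples satisfying G < 40 → {(14, 8, 7, 30, 12, 40), (14, 8, 7, 30, 5, 28), (16, 13, 40, 11, 30, 29), (16, 13, 40, 11, 36, 16), (33, 1, 40, 4, 30, 29), (33, 1, 40, 4, 36, 16), (40, 23, 7, 13, 12, 40), (40, 23, 7, 13, 5, 28)}
Keep only column(s) F, E, C, G, B: {(40, 16, 11, 30, 29), (40, 16, 11, 36, 16), (40, 33, 4, 30, 29), (40, 33, 4, 36, 16), (7, 14, 30, 12, 40), (7, 14, 30, 5, 28), (7, 40, 13, 12, 40), (7, 40, 13, 5, 28)}
σ[F ≥ 36]: keep tuples satisfying F ≥ 36 → {(37, 32, 7, 15, 25)}
Set union of the two operands is {(37, 32, 7, 15, 25), (40, 16, 11, 30, 29), (40, 16, 11, 36, 16), (40, 33, 4, 30, 29), (40, 33, 4, 36, 16), (7, 14, 30, 12, 40), (7, 14, 30, 5, 28), (7, 40, 13, 12, 40), (7, 40, 13, 5, 28)}.
Keep only column(s) F, B (4 duplicate(s) eliminated): {(37, 25), (40, 16), (40, 29), (7, 28), (7, 40)}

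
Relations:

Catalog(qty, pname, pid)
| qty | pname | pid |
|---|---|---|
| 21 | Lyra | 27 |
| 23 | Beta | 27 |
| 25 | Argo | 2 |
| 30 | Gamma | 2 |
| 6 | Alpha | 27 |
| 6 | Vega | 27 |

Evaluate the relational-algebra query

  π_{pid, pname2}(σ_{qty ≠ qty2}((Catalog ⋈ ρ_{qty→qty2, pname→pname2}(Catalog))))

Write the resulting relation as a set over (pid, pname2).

{(2, Argo), (2, Gamma), (27, Alpha), (27, Beta), (27, Lyra), (27, Vega)}

ρ[qty→qty2, pname→pname2]: schema becomes (qty2, pname2, pid); tuples unchanged.
Catalog ⋈ ρ_{qty→qty2, pname→pname2}(Catalog) (natural join on pid): {(21, Lyra, 27, 21, Lyra), (21, Lyra, 27, 23, Beta), (21, Lyra, 27, 6, Alpha), (21, Lyra, 27, 6, Vega), (23, Beta, 27, 21, Lyra), (23, Beta, 27, 23, Beta), (23, Beta, 27, 6, Alpha), (23, Beta, 27, 6, Vega), (25, Argo, 2, 25, Argo), (25, Argo, 2, 30, Gamma), (30, Gamma, 2, 25, Argo), (30, Gamma, 2, 30, Gamma), (6, Alpha, 27, 21, Lyra), (6, Alpha, 27, 23, Beta), (6, Alpha, 27, 6, Alpha), (6, Alpha, 27, 6, Vega), (6, Vega, 27, 21, Lyra), (6, Vega, 27, 23, Beta), (6, Vega, 27, 6, Alpha), (6, Vega, 27, 6, Vega)}
σ[qty ≠ qty2]: keep tuples satisfying qty ≠ qty2 → {(21, Lyra, 27, 23, Beta), (21, Lyra, 27, 6, Alpha), (21, Lyra, 27, 6, Vega), (23, Beta, 27, 21, Lyra), (23, Beta, 27, 6, Alpha), (23, Beta, 27, 6, Vega), (25, Argo, 2, 30, Gamma), (30, Gamma, 2, 25, Argo), (6, Alpha, 27, 21, Lyra), (6, Alpha, 27, 23, Beta), (6, Vega, 27, 21, Lyra), (6, Vega, 27, 23, Beta)}
π_{pid, pname2} gives {(2, Argo), (2, Gamma), (27, Alpha), (27, Beta), (27, Lyra), (27, Vega)} (6 duplicate(s) eliminated).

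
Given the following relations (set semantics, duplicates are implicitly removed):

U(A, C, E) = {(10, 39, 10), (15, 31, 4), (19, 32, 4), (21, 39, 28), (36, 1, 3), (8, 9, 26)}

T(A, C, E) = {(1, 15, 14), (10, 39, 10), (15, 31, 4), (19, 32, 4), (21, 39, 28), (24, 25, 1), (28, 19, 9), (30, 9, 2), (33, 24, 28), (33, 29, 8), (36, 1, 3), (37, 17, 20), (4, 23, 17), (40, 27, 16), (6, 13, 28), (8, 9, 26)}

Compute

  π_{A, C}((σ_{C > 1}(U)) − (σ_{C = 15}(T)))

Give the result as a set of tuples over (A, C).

Selection C > 1: {(10, 39, 10), (15, 31, 4), (19, 32, 4), (21, 39, 28), (8, 9, 26)}
Selection C = 15: {(1, 15, 14)}
Difference: {(10, 39, 10), (15, 31, 4), (19, 32, 4), (21, 39, 28), (8, 9, 26)} with {(1, 15, 14)} → {(10, 39, 10), (15, 31, 4), (19, 32, 4), (21, 39, 28), (8, 9, 26)}
Projecting to A, C: {(10, 39), (15, 31), (19, 32), (21, 39), (8, 9)}

{(10, 39), (15, 31), (19, 32), (21, 39), (8, 9)}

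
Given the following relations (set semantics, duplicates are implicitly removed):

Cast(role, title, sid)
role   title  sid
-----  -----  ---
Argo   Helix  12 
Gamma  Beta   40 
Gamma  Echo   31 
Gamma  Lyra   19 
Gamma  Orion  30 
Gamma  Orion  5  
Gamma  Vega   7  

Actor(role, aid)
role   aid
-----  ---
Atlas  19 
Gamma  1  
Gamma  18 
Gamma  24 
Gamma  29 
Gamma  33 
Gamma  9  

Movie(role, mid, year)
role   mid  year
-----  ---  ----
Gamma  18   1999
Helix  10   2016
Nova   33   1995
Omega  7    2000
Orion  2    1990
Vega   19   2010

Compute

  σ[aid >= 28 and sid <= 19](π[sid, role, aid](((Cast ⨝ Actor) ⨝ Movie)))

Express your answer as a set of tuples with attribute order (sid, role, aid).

{(19, Gamma, 29), (19, Gamma, 33), (5, Gamma, 29), (5, Gamma, 33), (7, Gamma, 29), (7, Gamma, 33)}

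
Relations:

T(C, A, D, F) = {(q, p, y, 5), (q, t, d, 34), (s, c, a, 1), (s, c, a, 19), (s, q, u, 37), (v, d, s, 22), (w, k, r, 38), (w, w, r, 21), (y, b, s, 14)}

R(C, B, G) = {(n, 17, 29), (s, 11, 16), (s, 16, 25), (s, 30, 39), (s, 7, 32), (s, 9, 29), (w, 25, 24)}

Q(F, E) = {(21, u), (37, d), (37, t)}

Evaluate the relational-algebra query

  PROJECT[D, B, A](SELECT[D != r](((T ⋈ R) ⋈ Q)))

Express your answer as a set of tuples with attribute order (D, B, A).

{(u, 11, q), (u, 16, q), (u, 30, q), (u, 7, q), (u, 9, q)}

Natural join on C: {(s, c, a, 1, 11, 16), (s, c, a, 1, 16, 25), (s, c, a, 1, 30, 39), (s, c, a, 1, 7, 32), (s, c, a, 1, 9, 29), (s, c, a, 19, 11, 16), (s, c, a, 19, 16, 25), (s, c, a, 19, 30, 39), (s, c, a, 19, 7, 32), (s, c, a, 19, 9, 29), (s, q, u, 37, 11, 16), (s, q, u, 37, 16, 25), (s, q, u, 37, 30, 39), (s, q, u, 37, 7, 32), (s, q, u, 37, 9, 29), (w, k, r, 38, 25, 24), (w, w, r, 21, 25, 24)}
Natural join on F: {(s, q, u, 37, 11, 16, d), (s, q, u, 37, 11, 16, t), (s, q, u, 37, 16, 25, d), (s, q, u, 37, 16, 25, t), (s, q, u, 37, 30, 39, d), (s, q, u, 37, 30, 39, t), (s, q, u, 37, 7, 32, d), (s, q, u, 37, 7, 32, t), (s, q, u, 37, 9, 29, d), (s, q, u, 37, 9, 29, t), (w, w, r, 21, 25, 24, u)}
σ[D != r]: keep tuples satisfying D != r → {(s, q, u, 37, 11, 16, d), (s, q, u, 37, 11, 16, t), (s, q, u, 37, 16, 25, d), (s, q, u, 37, 16, 25, t), (s, q, u, 37, 30, 39, d), (s, q, u, 37, 30, 39, t), (s, q, u, 37, 7, 32, d), (s, q, u, 37, 7, 32, t), (s, q, u, 37, 9, 29, d), (s, q, u, 37, 9, 29, t)}
π_{D, B, A} gives {(u, 11, q), (u, 16, q), (u, 30, q), (u, 7, q), (u, 9, q)} (5 duplicate(s) eliminated).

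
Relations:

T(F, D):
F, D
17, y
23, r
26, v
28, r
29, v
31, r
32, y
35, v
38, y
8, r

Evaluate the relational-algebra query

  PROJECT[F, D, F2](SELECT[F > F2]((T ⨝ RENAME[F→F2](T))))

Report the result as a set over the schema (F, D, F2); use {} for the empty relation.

ρ[F→F2]: schema becomes (F2, D); tuples unchanged.
Joining T and RENAME[F→F2](T) on D yields {(17, y, 17), (17, y, 32), (17, y, 38), (23, r, 23), (23, r, 28), (23, r, 31), (23, r, 8), (26, v, 26), (26, v, 29), (26, v, 35), (28, r, 23), (28, r, 28), (28, r, 31), (28, r, 8), (29, v, 26), (29, v, 29), (29, v, 35), (31, r, 23), (31, r, 28), (31, r, 31), (31, r, 8), (32, y, 17), (32, y, 32), (32, y, 38), (35, v, 26), (35, v, 29), (35, v, 35), (38, y, 17), (38, y, 32), (38, y, 38), (8, r, 23), (8, r, 28), (8, r, 31), (8, r, 8)}.
σ[F > F2]: keep tuples satisfying F > F2 → {(23, r, 8), (28, r, 23), (28, r, 8), (29, v, 26), (31, r, 23), (31, r, 28), (31, r, 8), (32, y, 17), (35, v, 26), (35, v, 29), (38, y, 17), (38, y, 32)}
Projecting to F, D, F2: {(23, r, 8), (28, r, 23), (28, r, 8), (29, v, 26), (31, r, 23), (31, r, 28), (31, r, 8), (32, y, 17), (35, v, 26), (35, v, 29), (38, y, 17), (38, y, 32)}

{(23, r, 8), (28, r, 23), (28, r, 8), (29, v, 26), (31, r, 23), (31, r, 28), (31, r, 8), (32, y, 17), (35, v, 26), (35, v, 29), (38, y, 17), (38, y, 32)}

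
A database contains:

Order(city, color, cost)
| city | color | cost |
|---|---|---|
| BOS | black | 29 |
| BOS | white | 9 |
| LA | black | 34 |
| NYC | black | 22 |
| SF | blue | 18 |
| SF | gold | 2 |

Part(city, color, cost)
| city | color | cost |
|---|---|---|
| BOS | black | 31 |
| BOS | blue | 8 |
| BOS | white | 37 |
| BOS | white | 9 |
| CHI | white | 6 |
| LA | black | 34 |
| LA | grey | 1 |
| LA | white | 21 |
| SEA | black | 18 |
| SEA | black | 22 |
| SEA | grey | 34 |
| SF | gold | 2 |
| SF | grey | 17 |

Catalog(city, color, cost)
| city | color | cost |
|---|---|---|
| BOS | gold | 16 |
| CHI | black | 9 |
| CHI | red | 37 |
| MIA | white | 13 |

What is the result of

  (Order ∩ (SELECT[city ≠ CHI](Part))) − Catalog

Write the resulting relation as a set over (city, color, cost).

{(BOS, white, 9), (LA, black, 34), (SF, gold, 2)}

Apply σ_{city ≠ CHI}; surviving tuples: {(BOS, black, 31), (BOS, blue, 8), (BOS, white, 37), (BOS, white, 9), (LA, black, 34), (LA, grey, 1), (LA, white, 21), (SEA, black, 18), (SEA, black, 22), (SEA, grey, 34), (SF, gold, 2), (SF, grey, 17)}
Intersection: {(BOS, black, 29), (BOS, white, 9), (LA, black, 34), (NYC, black, 22), (SF, blue, 18), (SF, gold, 2)} with {(BOS, black, 31), (BOS, blue, 8), (BOS, white, 37), (BOS, white, 9), (LA, black, 34), (LA, grey, 1), (LA, white, 21), (SEA, black, 18), (SEA, black, 22), (SEA, grey, 34), (SF, gold, 2), (SF, grey, 17)} → {(BOS, white, 9), (LA, black, 34), (SF, gold, 2)}
Difference: {(BOS, white, 9), (LA, black, 34), (SF, gold, 2)} with {(BOS, gold, 16), (CHI, black, 9), (CHI, red, 37), (MIA, white, 13)} → {(BOS, white, 9), (LA, black, 34), (SF, gold, 2)}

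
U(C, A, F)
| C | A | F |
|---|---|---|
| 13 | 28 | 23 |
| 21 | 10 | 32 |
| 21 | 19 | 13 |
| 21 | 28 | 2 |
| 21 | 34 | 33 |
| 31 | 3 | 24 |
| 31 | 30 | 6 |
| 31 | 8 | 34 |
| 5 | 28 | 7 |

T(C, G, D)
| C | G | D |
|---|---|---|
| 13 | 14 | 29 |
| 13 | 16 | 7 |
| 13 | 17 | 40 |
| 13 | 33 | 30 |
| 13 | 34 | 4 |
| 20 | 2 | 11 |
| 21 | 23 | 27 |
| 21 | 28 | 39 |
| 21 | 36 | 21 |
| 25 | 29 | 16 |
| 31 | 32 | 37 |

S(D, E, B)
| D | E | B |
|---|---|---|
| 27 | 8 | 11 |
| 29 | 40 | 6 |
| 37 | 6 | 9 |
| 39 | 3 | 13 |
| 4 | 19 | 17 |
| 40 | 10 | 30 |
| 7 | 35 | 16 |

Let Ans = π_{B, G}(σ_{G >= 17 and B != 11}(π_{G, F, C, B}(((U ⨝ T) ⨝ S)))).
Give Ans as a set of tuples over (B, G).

{(13, 28), (17, 34), (30, 17), (9, 32)}

Natural join on C: {(13, 28, 23, 14, 29), (13, 28, 23, 16, 7), (13, 28, 23, 17, 40), (13, 28, 23, 33, 30), (13, 28, 23, 34, 4), (21, 10, 32, 23, 27), (21, 10, 32, 28, 39), (21, 10, 32, 36, 21), (21, 19, 13, 23, 27), (21, 19, 13, 28, 39), (21, 19, 13, 36, 21), (21, 28, 2, 23, 27), (21, 28, 2, 28, 39), (21, 28, 2, 36, 21), (21, 34, 33, 23, 27), (21, 34, 33, 28, 39), (21, 34, 33, 36, 21), (31, 3, 24, 32, 37), (31, 30, 6, 32, 37), (31, 8, 34, 32, 37)}
Natural join on D: {(13, 28, 23, 14, 29, 40, 6), (13, 28, 23, 16, 7, 35, 16), (13, 28, 23, 17, 40, 10, 30), (13, 28, 23, 34, 4, 19, 17), (21, 10, 32, 23, 27, 8, 11), (21, 10, 32, 28, 39, 3, 13), (21, 19, 13, 23, 27, 8, 11), (21, 19, 13, 28, 39, 3, 13), (21, 28, 2, 23, 27, 8, 11), (21, 28, 2, 28, 39, 3, 13), (21, 34, 33, 23, 27, 8, 11), (21, 34, 33, 28, 39, 3, 13), (31, 3, 24, 32, 37, 6, 9), (31, 30, 6, 32, 37, 6, 9), (31, 8, 34, 32, 37, 6, 9)}
π_{G, F, C, B} gives {(14, 23, 13, 6), (16, 23, 13, 16), (17, 23, 13, 30), (23, 13, 21, 11), (23, 2, 21, 11), (23, 32, 21, 11), (23, 33, 21, 11), (28, 13, 21, 13), (28, 2, 21, 13), (28, 32, 21, 13), (28, 33, 21, 13), (32, 24, 31, 9), (32, 34, 31, 9), (32, 6, 31, 9), (34, 23, 13, 17)}.
Filtering on G >= 17 and B != 11 leaves {(17, 23, 13, 30), (28, 13, 21, 13), (28, 2, 21, 13), (28, 32, 21, 13), (28, 33, 21, 13), (32, 24, 31, 9), (32, 34, 31, 9), (32, 6, 31, 9), (34, 23, 13, 17)}.
π_{B, G} gives {(13, 28), (17, 34), (30, 17), (9, 32)} (5 duplicate(s) eliminated).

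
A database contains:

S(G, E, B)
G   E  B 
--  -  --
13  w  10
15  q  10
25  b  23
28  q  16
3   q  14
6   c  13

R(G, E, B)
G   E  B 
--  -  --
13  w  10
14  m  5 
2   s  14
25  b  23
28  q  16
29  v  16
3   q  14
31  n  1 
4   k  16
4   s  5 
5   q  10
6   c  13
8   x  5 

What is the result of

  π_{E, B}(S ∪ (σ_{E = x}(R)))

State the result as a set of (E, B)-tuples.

Filtering on E = x leaves {(8, x, 5)}.
Set union of the two operands is {(13, w, 10), (15, q, 10), (25, b, 23), (28, q, 16), (3, q, 14), (6, c, 13), (8, x, 5)}.
Keep only column(s) E, B: {(b, 23), (c, 13), (q, 10), (q, 14), (q, 16), (w, 10), (x, 5)}

{(b, 23), (c, 13), (q, 10), (q, 14), (q, 16), (w, 10), (x, 5)}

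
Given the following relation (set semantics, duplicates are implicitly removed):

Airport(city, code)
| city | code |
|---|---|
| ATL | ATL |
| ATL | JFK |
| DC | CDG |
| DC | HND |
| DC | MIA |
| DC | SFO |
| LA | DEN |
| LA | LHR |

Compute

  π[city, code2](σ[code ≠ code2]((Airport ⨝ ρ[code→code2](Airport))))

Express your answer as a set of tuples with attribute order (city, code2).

ρ[code→code2]: schema becomes (city, code2); tuples unchanged.
Joining Airport and ρ[code→code2](Airport) on city yields {(ATL, ATL, ATL), (ATL, ATL, JFK), (ATL, JFK, ATL), (ATL, JFK, JFK), (DC, CDG, CDG), (DC, CDG, HND), (DC, CDG, MIA), (DC, CDG, SFO), (DC, HND, CDG), (DC, HND, HND), (DC, HND, MIA), (DC, HND, SFO), (DC, MIA, CDG), (DC, MIA, HND), (DC, MIA, MIA), (DC, MIA, SFO), (DC, SFO, CDG), (DC, SFO, HND), (DC, SFO, MIA), (DC, SFO, SFO), (LA, DEN, DEN), (LA, DEN, LHR), (LA, LHR, DEN), (LA, LHR, LHR)}.
Selection code ≠ code2: {(ATL, ATL, JFK), (ATL, JFK, ATL), (DC, CDG, HND), (DC, CDG, MIA), (DC, CDG, SFO), (DC, HND, CDG), (DC, HND, MIA), (DC, HND, SFO), (DC, MIA, CDG), (DC, MIA, HND), (DC, MIA, SFO), (DC, SFO, CDG), (DC, SFO, HND), (DC, SFO, MIA), (LA, DEN, LHR), (LA, LHR, DEN)}
Keep only column(s) city, code2 (8 duplicate(s) eliminated): {(ATL, ATL), (ATL, JFK), (DC, CDG), (DC, HND), (DC, MIA), (DC, SFO), (LA, DEN), (LA, LHR)}

{(ATL, ATL), (ATL, JFK), (DC, CDG), (DC, HND), (DC, MIA), (DC, SFO), (LA, DEN), (LA, LHR)}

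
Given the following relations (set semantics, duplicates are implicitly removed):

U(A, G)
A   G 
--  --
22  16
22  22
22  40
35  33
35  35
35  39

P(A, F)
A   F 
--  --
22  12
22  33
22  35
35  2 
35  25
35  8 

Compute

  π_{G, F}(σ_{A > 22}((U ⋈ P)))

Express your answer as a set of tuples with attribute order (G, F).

{(33, 2), (33, 25), (33, 8), (35, 2), (35, 25), (35, 8), (39, 2), (39, 25), (39, 8)}

Natural join on A: {(22, 16, 12), (22, 16, 33), (22, 16, 35), (22, 22, 12), (22, 22, 33), (22, 22, 35), (22, 40, 12), (22, 40, 33), (22, 40, 35), (35, 33, 2), (35, 33, 25), (35, 33, 8), (35, 35, 2), (35, 35, 25), (35, 35, 8), (35, 39, 2), (35, 39, 25), (35, 39, 8)}
Apply σ_{A > 22}; surviving tuples: {(35, 33, 2), (35, 33, 25), (35, 33, 8), (35, 35, 2), (35, 35, 25), (35, 35, 8), (35, 39, 2), (35, 39, 25), (35, 39, 8)}
Keep only column(s) G, F: {(33, 2), (33, 25), (33, 8), (35, 2), (35, 25), (35, 8), (39, 2), (39, 25), (39, 8)}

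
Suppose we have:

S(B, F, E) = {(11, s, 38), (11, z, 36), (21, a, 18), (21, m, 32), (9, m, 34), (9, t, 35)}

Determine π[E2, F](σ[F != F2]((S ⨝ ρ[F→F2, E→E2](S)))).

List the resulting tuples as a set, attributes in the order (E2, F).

ρ[F→F2, E→E2]: schema becomes (B, F2, E2); tuples unchanged.
S ⋈ ρ[F→F2, E→E2](S) (natural join on B): {(11, s, 38, s, 38), (11, s, 38, z, 36), (11, z, 36, s, 38), (11, z, 36, z, 36), (21, a, 18, a, 18), (21, a, 18, m, 32), (21, m, 32, a, 18), (21, m, 32, m, 32), (9, m, 34, m, 34), (9, m, 34, t, 35), (9, t, 35, m, 34), (9, t, 35, t, 35)}
σ[F != F2]: keep tuples satisfying F != F2 → {(11, s, 38, z, 36), (11, z, 36, s, 38), (21, a, 18, m, 32), (21, m, 32, a, 18), (9, m, 34, t, 35), (9, t, 35, m, 34)}
π_{E2, F} gives {(18, m), (32, a), (34, t), (35, m), (36, s), (38, z)}.

{(18, m), (32, a), (34, t), (35, m), (36, s), (38, z)}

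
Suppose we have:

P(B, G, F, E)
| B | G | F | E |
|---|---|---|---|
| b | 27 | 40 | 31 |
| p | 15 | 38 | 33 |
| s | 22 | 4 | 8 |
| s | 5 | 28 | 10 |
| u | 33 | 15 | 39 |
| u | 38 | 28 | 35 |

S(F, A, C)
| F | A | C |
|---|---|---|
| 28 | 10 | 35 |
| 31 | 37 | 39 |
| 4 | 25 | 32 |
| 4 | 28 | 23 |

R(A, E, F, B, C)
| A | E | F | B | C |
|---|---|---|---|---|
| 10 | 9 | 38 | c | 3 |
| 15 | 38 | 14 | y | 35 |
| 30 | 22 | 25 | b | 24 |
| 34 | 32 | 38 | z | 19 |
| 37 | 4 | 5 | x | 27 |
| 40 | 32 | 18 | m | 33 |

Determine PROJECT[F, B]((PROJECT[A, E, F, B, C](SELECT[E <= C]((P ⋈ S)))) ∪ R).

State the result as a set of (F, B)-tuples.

{(14, y), (18, m), (25, b), (28, s), (28, u), (38, c), (38, z), (4, s), (5, x)}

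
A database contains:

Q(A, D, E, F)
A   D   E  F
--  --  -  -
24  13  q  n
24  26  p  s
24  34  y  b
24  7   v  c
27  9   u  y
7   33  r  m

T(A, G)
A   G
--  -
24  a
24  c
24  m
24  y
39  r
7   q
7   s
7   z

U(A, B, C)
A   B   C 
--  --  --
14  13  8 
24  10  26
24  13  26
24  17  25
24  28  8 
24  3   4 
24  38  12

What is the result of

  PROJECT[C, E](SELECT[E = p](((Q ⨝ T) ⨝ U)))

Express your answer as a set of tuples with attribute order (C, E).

{(12, p), (25, p), (26, p), (4, p), (8, p)}

Q ⋈ T (natural join on A): {(24, 13, q, n, a), (24, 13, q, n, c), (24, 13, q, n, m), (24, 13, q, n, y), (24, 26, p, s, a), (24, 26, p, s, c), (24, 26, p, s, m), (24, 26, p, s, y), (24, 34, y, b, a), (24, 34, y, b, c), (24, 34, y, b, m), (24, 34, y, b, y), (24, 7, v, c, a), (24, 7, v, c, c), (24, 7, v, c, m), (24, 7, v, c, y), (7, 33, r, m, q), (7, 33, r, m, s), (7, 33, r, m, z)}
(Q ⨝ T) ⋈ U (natural join on A): {(24, 13, q, n, a, 10, 26), (24, 13, q, n, a, 13, 26), (24, 13, q, n, a, 17, 25), (24, 13, q, n, a, 28, 8), (24, 13, q, n, a, 3, 4), (24, 13, q, n, a, 38, 12), (24, 13, q, n, c, 10, 26), (24, 13, q, n, c, 13, 26), (24, 13, q, n, c, 17, 25), (24, 13, q, n, c, 28, 8), (24, 13, q, n, c, 3, 4), (24, 13, q, n, c, 38, 12), (24, 13, q, n, m, 10, 26), (24, 13, q, n, m, 13, 26), (24, 13, q, n, m, 17, 25), (24, 13, q, n, m, 28, 8), (24, 13, q, n, m, 3, 4), (24, 13, q, n, m, 38, 12), (24, 13, q, n, y, 10, 26), (24, 13, q, n, y, 13, 26), (24, 13, q, n, y, 17, 25), (24, 13, q, n, y, 28, 8), (24, 13, q, n, y, 3, 4), (24, 13, q, n, y, 38, 12), (24, 26, p, s, a, 10, 26), (24, 26, p, s, a, 13, 26), (24, 26, p, s, a, 17, 25), (24, 26, p, s, a, 28, 8), (24, 26, p, s, a, 3, 4), (24, 26, p, s, a, 38, 12), (24, 26, p, s, c, 10, 26), (24, 26, p, s, c, 13, 26), (24, 26, p, s, c, 17, 25), (24, 26, p, s, c, 28, 8), (24, 26, p, s, c, 3, 4), (24, 26, p, s, c, 38, 12), (24, 26, p, s, m, 10, 26), (24, 26, p, s, m, 13, 26), (24, 26, p, s, m, 17, 25), (24, 26, p, s, m, 28, 8), (24, 26, p, s, m, 3, 4), (24, 26, p, s, m, 38, 12), (24, 26, p, s, y, 10, 26), (24, 26, p, s, y, 13, 26), (24, 26, p, s, y, 17, 25), (24, 26, p, s, y, 28, 8), (24, 26, p, s, y, 3, 4), (24, 26, p, s, y, 38, 12), (24, 34, y, b, a, 10, 26), (24, 34, y, b, a, 13, 26), (24, 34, y, b, a, 17, 25), (24, 34, y, b, a, 28, 8), (24, 34, y, b, a, 3, 4), (24, 34, y, b, a, 38, 12), (24, 34, y, b, c, 10, 26), (24, 34, y, b, c, 13, 26), (24, 34, y, b, c, 17, 25), (24, 34, y, b, c, 28, 8), (24, 34, y, b, c, 3, 4), (24, 34, y, b, c, 38, 12), (24, 34, y, b, m, 10, 26), (24, 34, y, b, m, 13, 26), (24, 34, y, b, m, 17, 25), (24, 34, y, b, m, 28, 8), (24, 34, y, b, m, 3, 4), (24, 34, y, b, m, 38, 12), (24, 34, y, b, y, 10, 26), (24, 34, y, b, y, 13, 26), (24, 34, y, b, y, 17, 25), (24, 34, y, b, y, 28, 8), (24, 34, y, b, y, 3, 4), (24, 34, y, b, y, 38, 12), (24, 7, v, c, a, 10, 26), (24, 7, v, c, a, 13, 26), (24, 7, v, c, a, 17, 25), (24, 7, v, c, a, 28, 8), (24, 7, v, c, a, 3, 4), (24, 7, v, c, a, 38, 12), (24, 7, v, c, c, 10, 26), (24, 7, v, c, c, 13, 26), (24, 7, v, c, c, 17, 25), (24, 7, v, c, c, 28, 8), (24, 7, v, c, c, 3, 4), (24, 7, v, c, c, 38, 12), (24, 7, v, c, m, 10, 26), (24, 7, v, c, m, 13, 26), (24, 7, v, c, m, 17, 25), (24, 7, v, c, m, 28, 8), (24, 7, v, c, m, 3, 4), (24, 7, v, c, m, 38, 12), (24, 7, v, c, y, 10, 26), (24, 7, v, c, y, 13, 26), (24, 7, v, c, y, 17, 25), (24, 7, v, c, y, 28, 8), (24, 7, v, c, y, 3, 4), (24, 7, v, c, y, 38, 12)}
σ[E = p]: keep tuples satisfying E = p → {(24, 26, p, s, a, 10, 26), (24, 26, p, s, a, 13, 26), (24, 26, p, s, a, 17, 25), (24, 26, p, s, a, 28, 8), (24, 26, p, s, a, 3, 4), (24, 26, p, s, a, 38, 12), (24, 26, p, s, c, 10, 26), (24, 26, p, s, c, 13, 26), (24, 26, p, s, c, 17, 25), (24, 26, p, s, c, 28, 8), (24, 26, p, s, c, 3, 4), (24, 26, p, s, c, 38, 12), (24, 26, p, s, m, 10, 26), (24, 26, p, s, m, 13, 26), (24, 26, p, s, m, 17, 25), (24, 26, p, s, m, 28, 8), (24, 26, p, s, m, 3, 4), (24, 26, p, s, m, 38, 12), (24, 26, p, s, y, 10, 26), (24, 26, p, s, y, 13, 26), (24, 26, p, s, y, 17, 25), (24, 26, p, s, y, 28, 8), (24, 26, p, s, y, 3, 4), (24, 26, p, s, y, 38, 12)}
Projecting to C, E (19 duplicate(s) eliminated): {(12, p), (25, p), (26, p), (4, p), (8, p)}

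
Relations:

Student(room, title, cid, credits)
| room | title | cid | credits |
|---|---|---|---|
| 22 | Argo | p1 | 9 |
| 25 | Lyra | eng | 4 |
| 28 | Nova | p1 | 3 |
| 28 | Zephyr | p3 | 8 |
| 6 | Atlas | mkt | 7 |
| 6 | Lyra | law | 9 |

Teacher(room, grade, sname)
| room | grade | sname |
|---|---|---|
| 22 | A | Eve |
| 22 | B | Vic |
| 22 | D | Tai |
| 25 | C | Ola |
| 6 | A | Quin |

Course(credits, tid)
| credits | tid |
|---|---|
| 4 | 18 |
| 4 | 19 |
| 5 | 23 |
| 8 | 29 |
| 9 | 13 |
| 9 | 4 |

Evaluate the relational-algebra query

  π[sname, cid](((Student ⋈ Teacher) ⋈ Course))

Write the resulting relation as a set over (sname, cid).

Student ⋈ Teacher (natural join on room): {(22, Argo, p1, 9, A, Eve), (22, Argo, p1, 9, B, Vic), (22, Argo, p1, 9, D, Tai), (25, Lyra, eng, 4, C, Ola), (6, Atlas, mkt, 7, A, Quin), (6, Lyra, law, 9, A, Quin)}
(Student ⋈ Teacher) ⋈ Course (natural join on credits): {(22, Argo, p1, 9, A, Eve, 13), (22, Argo, p1, 9, A, Eve, 4), (22, Argo, p1, 9, B, Vic, 13), (22, Argo, p1, 9, B, Vic, 4), (22, Argo, p1, 9, D, Tai, 13), (22, Argo, p1, 9, D, Tai, 4), (25, Lyra, eng, 4, C, Ola, 18), (25, Lyra, eng, 4, C, Ola, 19), (6, Lyra, law, 9, A, Quin, 13), (6, Lyra, law, 9, A, Quin, 4)}
Keep only column(s) sname, cid (5 duplicate(s) eliminated): {(Eve, p1), (Ola, eng), (Quin, law), (Tai, p1), (Vic, p1)}

{(Eve, p1), (Ola, eng), (Quin, law), (Tai, p1), (Vic, p1)}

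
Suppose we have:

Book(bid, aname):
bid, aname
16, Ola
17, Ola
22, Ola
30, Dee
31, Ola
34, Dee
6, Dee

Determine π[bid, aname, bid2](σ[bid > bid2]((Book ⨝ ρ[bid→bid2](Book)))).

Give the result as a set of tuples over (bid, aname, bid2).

ρ[bid→bid2]: schema becomes (bid2, aname); tuples unchanged.
Book ⋈ ρ[bid→bid2](Book) (natural join on aname): {(16, Ola, 16), (16, Ola, 17), (16, Ola, 22), (16, Ola, 31), (17, Ola, 16), (17, Ola, 17), (17, Ola, 22), (17, Ola, 31), (22, Ola, 16), (22, Ola, 17), (22, Ola, 22), (22, Ola, 31), (30, Dee, 30), (30, Dee, 34), (30, Dee, 6), (31, Ola, 16), (31, Ola, 17), (31, Ola, 22), (31, Ola, 31), (34, Dee, 30), (34, Dee, 34), (34, Dee, 6), (6, Dee, 30), (6, Dee, 34), (6, Dee, 6)}
σ[bid > bid2]: keep tuples satisfying bid > bid2 → {(17, Ola, 16), (22, Ola, 16), (22, Ola, 17), (30, Dee, 6), (31, Ola, 16), (31, Ola, 17), (31, Ola, 22), (34, Dee, 30), (34, Dee, 6)}
π_{bid, aname, bid2} gives {(17, Ola, 16), (22, Ola, 16), (22, Ola, 17), (30, Dee, 6), (31, Ola, 16), (31, Ola, 17), (31, Ola, 22), (34, Dee, 30), (34, Dee, 6)}.

{(17, Ola, 16), (22, Ola, 16), (22, Ola, 17), (30, Dee, 6), (31, Ola, 16), (31, Ola, 17), (31, Ola, 22), (34, Dee, 30), (34, Dee, 6)}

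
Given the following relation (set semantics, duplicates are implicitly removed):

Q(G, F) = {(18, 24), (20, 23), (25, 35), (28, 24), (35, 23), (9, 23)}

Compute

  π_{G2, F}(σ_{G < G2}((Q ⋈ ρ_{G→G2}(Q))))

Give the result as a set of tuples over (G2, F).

{(20, 23), (28, 24), (35, 23)}

ρ[G→G2]: schema becomes (G2, F); tuples unchanged.
Joining Q and ρ_{G→G2}(Q) on F yields {(18, 24, 18), (18, 24, 28), (20, 23, 20), (20, 23, 35), (20, 23, 9), (25, 35, 25), (28, 24, 18), (28, 24, 28), (35, 23, 20), (35, 23, 35), (35, 23, 9), (9, 23, 20), (9, 23, 35), (9, 23, 9)}.
Filtering on G < G2 leaves {(18, 24, 28), (20, 23, 35), (9, 23, 20), (9, 23, 35)}.
Keep only column(s) G2, F (1 duplicate(s) eliminated): {(20, 23), (28, 24), (35, 23)}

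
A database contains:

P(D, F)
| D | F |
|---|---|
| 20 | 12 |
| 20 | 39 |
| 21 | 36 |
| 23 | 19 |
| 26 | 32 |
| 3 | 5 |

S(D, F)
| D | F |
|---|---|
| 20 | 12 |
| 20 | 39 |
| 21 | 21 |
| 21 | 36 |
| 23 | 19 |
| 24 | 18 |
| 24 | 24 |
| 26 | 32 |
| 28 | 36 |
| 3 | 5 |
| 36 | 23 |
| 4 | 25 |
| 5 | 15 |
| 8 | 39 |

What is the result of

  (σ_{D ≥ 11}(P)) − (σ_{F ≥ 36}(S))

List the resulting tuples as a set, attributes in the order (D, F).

σ[D ≥ 11]: keep tuples satisfying D ≥ 11 → {(20, 12), (20, 39), (21, 36), (23, 19), (26, 32)}
σ[F ≥ 36]: keep tuples satisfying F ≥ 36 → {(20, 39), (21, 36), (28, 36), (8, 39)}
Difference: {(20, 12), (20, 39), (21, 36), (23, 19), (26, 32)} with {(20, 39), (21, 36), (28, 36), (8, 39)} → {(20, 12), (23, 19), (26, 32)}

{(20, 12), (23, 19), (26, 32)}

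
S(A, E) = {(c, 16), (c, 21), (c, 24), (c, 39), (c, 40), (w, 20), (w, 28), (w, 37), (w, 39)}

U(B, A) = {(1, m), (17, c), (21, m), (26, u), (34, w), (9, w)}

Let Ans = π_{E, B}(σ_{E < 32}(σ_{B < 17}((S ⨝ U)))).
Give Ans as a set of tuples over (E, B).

Joining S and U on A yields {(c, 16, 17), (c, 21, 17), (c, 24, 17), (c, 39, 17), (c, 40, 17), (w, 20, 34), (w, 20, 9), (w, 28, 34), (w, 28, 9), (w, 37, 34), (w, 37, 9), (w, 39, 34), (w, 39, 9)}.
Apply σ_{B < 17}; surviving tuples: {(w, 20, 9), (w, 28, 9), (w, 37, 9), (w, 39, 9)}
Apply σ_{E < 32}; surviving tuples: {(w, 20, 9), (w, 28, 9)}
π_{E, B} gives {(20, 9), (28, 9)}.

{(20, 9), (28, 9)}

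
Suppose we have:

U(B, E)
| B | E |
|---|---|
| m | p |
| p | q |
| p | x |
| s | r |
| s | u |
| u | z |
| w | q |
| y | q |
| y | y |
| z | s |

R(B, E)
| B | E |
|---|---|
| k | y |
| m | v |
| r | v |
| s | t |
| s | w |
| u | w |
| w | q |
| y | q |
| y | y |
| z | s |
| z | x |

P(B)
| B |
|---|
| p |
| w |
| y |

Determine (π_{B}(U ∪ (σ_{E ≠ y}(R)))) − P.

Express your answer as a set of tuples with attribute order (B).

{m, r, s, u, z}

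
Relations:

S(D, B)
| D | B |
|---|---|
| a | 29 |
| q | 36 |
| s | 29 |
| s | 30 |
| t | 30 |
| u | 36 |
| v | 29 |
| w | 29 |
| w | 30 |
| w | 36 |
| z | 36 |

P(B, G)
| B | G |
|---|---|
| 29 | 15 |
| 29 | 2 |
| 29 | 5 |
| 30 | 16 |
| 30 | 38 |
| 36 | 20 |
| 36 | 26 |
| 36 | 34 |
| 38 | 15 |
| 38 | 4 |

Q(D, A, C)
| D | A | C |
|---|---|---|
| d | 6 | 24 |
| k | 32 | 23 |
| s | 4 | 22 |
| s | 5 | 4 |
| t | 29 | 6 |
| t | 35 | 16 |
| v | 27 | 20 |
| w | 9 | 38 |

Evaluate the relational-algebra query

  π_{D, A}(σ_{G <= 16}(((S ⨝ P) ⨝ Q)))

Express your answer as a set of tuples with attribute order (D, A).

Joining S and P on B yields {(a, 29, 15), (a, 29, 2), (a, 29, 5), (q, 36, 20), (q, 36, 26), (q, 36, 34), (s, 29, 15), (s, 29, 2), (s, 29, 5), (s, 30, 16), (s, 30, 38), (t, 30, 16), (t, 30, 38), (u, 36, 20), (u, 36, 26), (u, 36, 34), (v, 29, 15), (v, 29, 2), (v, 29, 5), (w, 29, 15), (w, 29, 2), (w, 29, 5), (w, 30, 16), (w, 30, 38), (w, 36, 20), (w, 36, 26), (w, 36, 34), (z, 36, 20), (z, 36, 26), (z, 36, 34)}.
Joining (S ⨝ P) and Q on D yields {(s, 29, 15, 4, 22), (s, 29, 15, 5, 4), (s, 29, 2, 4, 22), (s, 29, 2, 5, 4), (s, 29, 5, 4, 22), (s, 29, 5, 5, 4), (s, 30, 16, 4, 22), (s, 30, 16, 5, 4), (s, 30, 38, 4, 22), (s, 30, 38, 5, 4), (t, 30, 16, 29, 6), (t, 30, 16, 35, 16), (t, 30, 38, 29, 6), (t, 30, 38, 35, 16), (v, 29, 15, 27, 20), (v, 29, 2, 27, 20), (v, 29, 5, 27, 20), (w, 29, 15, 9, 38), (w, 29, 2, 9, 38), (w, 29, 5, 9, 38), (w, 30, 16, 9, 38), (w, 30, 38, 9, 38), (w, 36, 20, 9, 38), (w, 36, 26, 9, 38), (w, 36, 34, 9, 38)}.
σ[G <= 16]: keep tuples satisfying G <= 16 → {(s, 29, 15, 4, 22), (s, 29, 15, 5, 4), (s, 29, 2, 4, 22), (s, 29, 2, 5, 4), (s, 29, 5, 4, 22), (s, 29, 5, 5, 4), (s, 30, 16, 4, 22), (s, 30, 16, 5, 4), (t, 30, 16, 29, 6), (t, 30, 16, 35, 16), (v, 29, 15, 27, 20), (v, 29, 2, 27, 20), (v, 29, 5, 27, 20), (w, 29, 15, 9, 38), (w, 29, 2, 9, 38), (w, 29, 5, 9, 38), (w, 30, 16, 9, 38)}
Keep only column(s) D, A (11 duplicate(s) eliminated): {(s, 4), (s, 5), (t, 29), (t, 35), (v, 27), (w, 9)}

{(s, 4), (s, 5), (t, 29), (t, 35), (v, 27), (w, 9)}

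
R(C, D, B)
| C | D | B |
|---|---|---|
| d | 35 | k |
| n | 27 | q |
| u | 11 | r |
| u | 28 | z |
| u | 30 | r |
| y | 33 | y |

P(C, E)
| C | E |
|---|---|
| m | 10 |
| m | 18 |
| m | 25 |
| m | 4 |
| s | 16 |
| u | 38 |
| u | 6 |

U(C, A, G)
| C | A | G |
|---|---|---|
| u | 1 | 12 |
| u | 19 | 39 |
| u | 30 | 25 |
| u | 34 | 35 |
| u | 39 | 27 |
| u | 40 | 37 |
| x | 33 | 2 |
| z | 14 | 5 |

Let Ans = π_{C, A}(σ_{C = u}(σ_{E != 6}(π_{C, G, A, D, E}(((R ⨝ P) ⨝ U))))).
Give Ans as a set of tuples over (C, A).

{(u, 1), (u, 19), (u, 30), (u, 34), (u, 39), (u, 40)}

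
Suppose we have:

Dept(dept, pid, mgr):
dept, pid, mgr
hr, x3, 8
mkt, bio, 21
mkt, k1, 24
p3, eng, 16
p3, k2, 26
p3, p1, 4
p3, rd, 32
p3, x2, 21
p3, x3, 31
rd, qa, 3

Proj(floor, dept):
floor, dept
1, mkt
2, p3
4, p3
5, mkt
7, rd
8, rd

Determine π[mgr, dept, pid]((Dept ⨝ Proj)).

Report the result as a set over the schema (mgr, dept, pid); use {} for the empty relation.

{(16, p3, eng), (21, mkt, bio), (21, p3, x2), (24, mkt, k1), (26, p3, k2), (3, rd, qa), (31, p3, x3), (32, p3, rd), (4, p3, p1)}

Joining Dept and Proj on dept yields {(mkt, bio, 21, 1), (mkt, bio, 21, 5), (mkt, k1, 24, 1), (mkt, k1, 24, 5), (p3, eng, 16, 2), (p3, eng, 16, 4), (p3, k2, 26, 2), (p3, k2, 26, 4), (p3, p1, 4, 2), (p3, p1, 4, 4), (p3, rd, 32, 2), (p3, rd, 32, 4), (p3, x2, 21, 2), (p3, x2, 21, 4), (p3, x3, 31, 2), (p3, x3, 31, 4), (rd, qa, 3, 7), (rd, qa, 3, 8)}.
Projecting to mgr, dept, pid (9 duplicate(s) eliminated): {(16, p3, eng), (21, mkt, bio), (21, p3, x2), (24, mkt, k1), (26, p3, k2), (3, rd, qa), (31, p3, x3), (32, p3, rd), (4, p3, p1)}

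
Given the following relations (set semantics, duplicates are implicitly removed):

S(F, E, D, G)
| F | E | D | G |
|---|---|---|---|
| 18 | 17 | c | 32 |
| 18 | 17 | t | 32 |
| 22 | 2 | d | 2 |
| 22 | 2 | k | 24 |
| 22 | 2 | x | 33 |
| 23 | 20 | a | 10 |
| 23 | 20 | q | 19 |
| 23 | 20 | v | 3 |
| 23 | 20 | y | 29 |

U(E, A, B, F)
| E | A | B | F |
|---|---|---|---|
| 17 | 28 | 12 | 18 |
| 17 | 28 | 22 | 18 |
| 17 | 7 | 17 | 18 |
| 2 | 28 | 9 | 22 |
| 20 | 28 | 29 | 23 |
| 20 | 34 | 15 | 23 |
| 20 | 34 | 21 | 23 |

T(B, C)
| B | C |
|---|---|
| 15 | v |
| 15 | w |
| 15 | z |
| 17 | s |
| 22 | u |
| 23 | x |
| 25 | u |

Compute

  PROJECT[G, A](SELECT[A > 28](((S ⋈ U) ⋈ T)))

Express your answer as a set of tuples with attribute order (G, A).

Joining S and U on F, E yields {(18, 17, c, 32, 28, 12), (18, 17, c, 32, 28, 22), (18, 17, c, 32, 7, 17), (18, 17, t, 32, 28, 12), (18, 17, t, 32, 28, 22), (18, 17, t, 32, 7, 17), (22, 2, d, 2, 28, 9), (22, 2, k, 24, 28, 9), (22, 2, x, 33, 28, 9), (23, 20, a, 10, 28, 29), (23, 20, a, 10, 34, 15), (23, 20, a, 10, 34, 21), (23, 20, q, 19, 28, 29), (23, 20, q, 19, 34, 15), (23, 20, q, 19, 34, 21), (23, 20, v, 3, 28, 29), (23, 20, v, 3, 34, 15), (23, 20, v, 3, 34, 21), (23, 20, y, 29, 28, 29), (23, 20, y, 29, 34, 15), (23, 20, y, 29, 34, 21)}.
Joining (S ⋈ U) and T on B yields {(18, 17, c, 32, 28, 22, u), (18, 17, c, 32, 7, 17, s), (18, 17, t, 32, 28, 22, u), (18, 17, t, 32, 7, 17, s), (23, 20, a, 10, 34, 15, v), (23, 20, a, 10, 34, 15, w), (23, 20, a, 10, 34, 15, z), (23, 20, q, 19, 34, 15, v), (23, 20, q, 19, 34, 15, w), (23, 20, q, 19, 34, 15, z), (23, 20, v, 3, 34, 15, v), (23, 20, v, 3, 34, 15, w), (23, 20, v, 3, 34, 15, z), (23, 20, y, 29, 34, 15, v), (23, 20, y, 29, 34, 15, w), (23, 20, y, 29, 34, 15, z)}.
Selection A > 28: {(23, 20, a, 10, 34, 15, v), (23, 20, a, 10, 34, 15, w), (23, 20, a, 10, 34, 15, z), (23, 20, q, 19, 34, 15, v), (23, 20, q, 19, 34, 15, w), (23, 20, q, 19, 34, 15, z), (23, 20, v, 3, 34, 15, v), (23, 20, v, 3, 34, 15, w), (23, 20, v, 3, 34, 15, z), (23, 20, y, 29, 34, 15, v), (23, 20, y, 29, 34, 15, w), (23, 20, y, 29, 34, 15, z)}
Keep only column(s) G, A (8 duplicate(s) eliminated): {(10, 34), (19, 34), (29, 34), (3, 34)}

{(10, 34), (19, 34), (29, 34), (3, 34)}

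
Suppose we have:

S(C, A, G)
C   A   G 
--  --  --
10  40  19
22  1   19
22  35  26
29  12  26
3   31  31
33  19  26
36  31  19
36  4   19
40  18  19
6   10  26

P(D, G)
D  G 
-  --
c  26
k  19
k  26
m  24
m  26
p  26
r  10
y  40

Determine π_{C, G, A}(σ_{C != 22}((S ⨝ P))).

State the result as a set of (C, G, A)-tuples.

Natural join on G: {(10, 40, 19, k), (22, 1, 19, k), (22, 35, 26, c), (22, 35, 26, k), (22, 35, 26, m), (22, 35, 26, p), (29, 12, 26, c), (29, 12, 26, k), (29, 12, 26, m), (29, 12, 26, p), (33, 19, 26, c), (33, 19, 26, k), (33, 19, 26, m), (33, 19, 26, p), (36, 31, 19, k), (36, 4, 19, k), (40, 18, 19, k), (6, 10, 26, c), (6, 10, 26, k), (6, 10, 26, m), (6, 10, 26, p)}
σ[C != 22]: keep tuples satisfying C != 22 → {(10, 40, 19, k), (29, 12, 26, c), (29, 12, 26, k), (29, 12, 26, m), (29, 12, 26, p), (33, 19, 26, c), (33, 19, 26, k), (33, 19, 26, m), (33, 19, 26, p), (36, 31, 19, k), (36, 4, 19, k), (40, 18, 19, k), (6, 10, 26, c), (6, 10, 26, k), (6, 10, 26, m), (6, 10, 26, p)}
π[C, G, A]: project onto (C, G, A) (9 duplicate(s) eliminated) → {(10, 19, 40), (29, 26, 12), (33, 26, 19), (36, 19, 31), (36, 19, 4), (40, 19, 18), (6, 26, 10)}

{(10, 19, 40), (29, 26, 12), (33, 26, 19), (36, 19, 31), (36, 19, 4), (40, 19, 18), (6, 26, 10)}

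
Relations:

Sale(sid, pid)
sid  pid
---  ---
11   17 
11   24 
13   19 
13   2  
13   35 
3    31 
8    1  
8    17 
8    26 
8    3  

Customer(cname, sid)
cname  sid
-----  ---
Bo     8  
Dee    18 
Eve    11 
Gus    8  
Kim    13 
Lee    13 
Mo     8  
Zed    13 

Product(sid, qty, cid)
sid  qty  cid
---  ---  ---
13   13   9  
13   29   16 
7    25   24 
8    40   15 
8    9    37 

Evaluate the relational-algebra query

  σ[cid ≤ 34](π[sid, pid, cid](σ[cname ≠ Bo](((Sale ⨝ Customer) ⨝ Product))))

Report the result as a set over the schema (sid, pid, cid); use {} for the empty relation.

{(13, 19, 16), (13, 19, 9), (13, 2, 16), (13, 2, 9), (13, 35, 16), (13, 35, 9), (8, 1, 15), (8, 17, 15), (8, 26, 15), (8, 3, 15)}

Joining Sale and Customer on sid yields {(11, 17, Eve), (11, 24, Eve), (13, 19, Kim), (13, 19, Lee), (13, 19, Zed), (13, 2, Kim), (13, 2, Lee), (13, 2, Zed), (13, 35, Kim), (13, 35, Lee), (13, 35, Zed), (8, 1, Bo), (8, 1, Gus), (8, 1, Mo), (8, 17, Bo), (8, 17, Gus), (8, 17, Mo), (8, 26, Bo), (8, 26, Gus), (8, 26, Mo), (8, 3, Bo), (8, 3, Gus), (8, 3, Mo)}.
Joining (Sale ⨝ Customer) and Product on sid yields {(13, 19, Kim, 13, 9), (13, 19, Kim, 29, 16), (13, 19, Lee, 13, 9), (13, 19, Lee, 29, 16), (13, 19, Zed, 13, 9), (13, 19, Zed, 29, 16), (13, 2, Kim, 13, 9), (13, 2, Kim, 29, 16), (13, 2, Lee, 13, 9), (13, 2, Lee, 29, 16), (13, 2, Zed, 13, 9), (13, 2, Zed, 29, 16), (13, 35, Kim, 13, 9), (13, 35, Kim, 29, 16), (13, 35, Lee, 13, 9), (13, 35, Lee, 29, 16), (13, 35, Zed, 13, 9), (13, 35, Zed, 29, 16), (8, 1, Bo, 40, 15), (8, 1, Bo, 9, 37), (8, 1, Gus, 40, 15), (8, 1, Gus, 9, 37), (8, 1, Mo, 40, 15), (8, 1, Mo, 9, 37), (8, 17, Bo, 40, 15), (8, 17, Bo, 9, 37), (8, 17, Gus, 40, 15), (8, 17, Gus, 9, 37), (8, 17, Mo, 40, 15), (8, 17, Mo, 9, 37), (8, 26, Bo, 40, 15), (8, 26, Bo, 9, 37), (8, 26, Gus, 40, 15), (8, 26, Gus, 9, 37), (8, 26, Mo, 40, 15), (8, 26, Mo, 9, 37), (8, 3, Bo, 40, 15), (8, 3, Bo, 9, 37), (8, 3, Gus, 40, 15), (8, 3, Gus, 9, 37), (8, 3, Mo, 40, 15), (8, 3, Mo, 9, 37)}.
σ[cname ≠ Bo]: keep tuples satisfying cname ≠ Bo → {(13, 19, Kim, 13, 9), (13, 19, Kim, 29, 16), (13, 19, Lee, 13, 9), (13, 19, Lee, 29, 16), (13, 19, Zed, 13, 9), (13, 19, Zed, 29, 16), (13, 2, Kim, 13, 9), (13, 2, Kim, 29, 16), (13, 2, Lee, 13, 9), (13, 2, Lee, 29, 16), (13, 2, Zed, 13, 9), (13, 2, Zed, 29, 16), (13, 35, Kim, 13, 9), (13, 35, Kim, 29, 16), (13, 35, Lee, 13, 9), (13, 35, Lee, 29, 16), (13, 35, Zed, 13, 9), (13, 35, Zed, 29, 16), (8, 1, Gus, 40, 15), (8, 1, Gus, 9, 37), (8, 1, Mo, 40, 15), (8, 1, Mo, 9, 37), (8, 17, Gus, 40, 15), (8, 17, Gus, 9, 37), (8, 17, Mo, 40, 15), (8, 17, Mo, 9, 37), (8, 26, Gus, 40, 15), (8, 26, Gus, 9, 37), (8, 26, Mo, 40, 15), (8, 26, Mo, 9, 37), (8, 3, Gus, 40, 15), (8, 3, Gus, 9, 37), (8, 3, Mo, 40, 15), (8, 3, Mo, 9, 37)}
Keep only column(s) sid, pid, cid (20 duplicate(s) eliminated): {(13, 19, 16), (13, 19, 9), (13, 2, 16), (13, 2, 9), (13, 35, 16), (13, 35, 9), (8, 1, 15), (8, 1, 37), (8, 17, 15), (8, 17, 37), (8, 26, 15), (8, 26, 37), (8, 3, 15), (8, 3, 37)}
σ[cid ≤ 34]: keep tuples satisfying cid ≤ 34 → {(13, 19, 16), (13, 19, 9), (13, 2, 16), (13, 2, 9), (13, 35, 16), (13, 35, 9), (8, 1, 15), (8, 17, 15), (8, 26, 15), (8, 3, 15)}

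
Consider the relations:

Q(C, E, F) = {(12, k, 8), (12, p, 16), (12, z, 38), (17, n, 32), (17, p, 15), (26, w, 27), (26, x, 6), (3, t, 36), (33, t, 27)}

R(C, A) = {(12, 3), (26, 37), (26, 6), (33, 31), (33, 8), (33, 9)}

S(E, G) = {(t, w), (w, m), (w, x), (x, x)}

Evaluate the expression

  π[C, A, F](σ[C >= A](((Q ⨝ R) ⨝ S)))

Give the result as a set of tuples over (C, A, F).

Natural join on C: {(12, k, 8, 3), (12, p, 16, 3), (12, z, 38, 3), (26, w, 27, 37), (26, w, 27, 6), (26, x, 6, 37), (26, x, 6, 6), (33, t, 27, 31), (33, t, 27, 8), (33, t, 27, 9)}
Natural join on E: {(26, w, 27, 37, m), (26, w, 27, 37, x), (26, w, 27, 6, m), (26, w, 27, 6, x), (26, x, 6, 37, x), (26, x, 6, 6, x), (33, t, 27, 31, w), (33, t, 27, 8, w), (33, t, 27, 9, w)}
Filtering on C >= A leaves {(26, w, 27, 6, m), (26, w, 27, 6, x), (26, x, 6, 6, x), (33, t, 27, 31, w), (33, t, 27, 8, w), (33, t, 27, 9, w)}.
Projecting to C, A, F (1 duplicate(s) eliminated): {(26, 6, 27), (26, 6, 6), (33, 31, 27), (33, 8, 27), (33, 9, 27)}

{(26, 6, 27), (26, 6, 6), (33, 31, 27), (33, 8, 27), (33, 9, 27)}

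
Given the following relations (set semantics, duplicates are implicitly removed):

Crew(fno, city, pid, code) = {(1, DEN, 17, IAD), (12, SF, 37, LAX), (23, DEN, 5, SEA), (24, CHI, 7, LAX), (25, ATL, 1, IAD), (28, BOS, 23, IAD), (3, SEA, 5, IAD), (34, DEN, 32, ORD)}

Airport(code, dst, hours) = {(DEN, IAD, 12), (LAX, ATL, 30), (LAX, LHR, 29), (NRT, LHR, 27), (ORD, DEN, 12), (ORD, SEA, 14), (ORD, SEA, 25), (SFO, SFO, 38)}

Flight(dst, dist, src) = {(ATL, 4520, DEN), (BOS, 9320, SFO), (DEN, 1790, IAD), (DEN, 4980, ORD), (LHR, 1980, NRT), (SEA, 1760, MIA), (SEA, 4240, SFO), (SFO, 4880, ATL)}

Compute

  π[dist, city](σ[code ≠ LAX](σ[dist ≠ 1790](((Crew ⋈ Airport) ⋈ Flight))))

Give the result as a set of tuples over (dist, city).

{(1760, DEN), (4240, DEN), (4980, DEN)}

Joining Crew and Airport on code yields {(12, SF, 37, LAX, ATL, 30), (12, SF, 37, LAX, LHR, 29), (24, CHI, 7, LAX, ATL, 30), (24, CHI, 7, LAX, LHR, 29), (34, DEN, 32, ORD, DEN, 12), (34, DEN, 32, ORD, SEA, 14), (34, DEN, 32, ORD, SEA, 25)}.
Joining (Crew ⋈ Airport) and Flight on dst yields {(12, SF, 37, LAX, ATL, 30, 4520, DEN), (12, SF, 37, LAX, LHR, 29, 1980, NRT), (24, CHI, 7, LAX, ATL, 30, 4520, DEN), (24, CHI, 7, LAX, LHR, 29, 1980, NRT), (34, DEN, 32, ORD, DEN, 12, 1790, IAD), (34, DEN, 32, ORD, DEN, 12, 4980, ORD), (34, DEN, 32, ORD, SEA, 14, 1760, MIA), (34, DEN, 32, ORD, SEA, 14, 4240, SFO), (34, DEN, 32, ORD, SEA, 25, 1760, MIA), (34, DEN, 32, ORD, SEA, 25, 4240, SFO)}.
Apply σ_{dist ≠ 1790}; surviving tuples: {(12, SF, 37, LAX, ATL, 30, 4520, DEN), (12, SF, 37, LAX, LHR, 29, 1980, NRT), (24, CHI, 7, LAX, ATL, 30, 4520, DEN), (24, CHI, 7, LAX, LHR, 29, 1980, NRT), (34, DEN, 32, ORD, DEN, 12, 4980, ORD), (34, DEN, 32, ORD, SEA, 14, 1760, MIA), (34, DEN, 32, ORD, SEA, 14, 4240, SFO), (34, DEN, 32, ORD, SEA, 25, 1760, MIA), (34, DEN, 32, ORD, SEA, 25, 4240, SFO)}
Apply σ_{code ≠ LAX}; surviving tuples: {(34, DEN, 32, ORD, DEN, 12, 4980, ORD), (34, DEN, 32, ORD, SEA, 14, 1760, MIA), (34, DEN, 32, ORD, SEA, 14, 4240, SFO), (34, DEN, 32, ORD, SEA, 25, 1760, MIA), (34, DEN, 32, ORD, SEA, 25, 4240, SFO)}
Projecting to dist, city (2 duplicate(s) eliminated): {(1760, DEN), (4240, DEN), (4980, DEN)}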